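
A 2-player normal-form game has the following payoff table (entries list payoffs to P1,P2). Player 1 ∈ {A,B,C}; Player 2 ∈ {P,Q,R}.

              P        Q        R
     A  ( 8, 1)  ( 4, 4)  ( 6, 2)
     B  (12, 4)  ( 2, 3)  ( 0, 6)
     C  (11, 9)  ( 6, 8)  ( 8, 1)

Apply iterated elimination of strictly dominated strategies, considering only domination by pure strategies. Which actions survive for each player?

IESDS → P1:{B,C} P2:{P,R}

P1 drop A (C beats it: P:11>8 Q:6>4 R:8>6)
P2 drop Q (P beats it: B:4>3 C:9>8)
P1→{B,C} P2→{P,R}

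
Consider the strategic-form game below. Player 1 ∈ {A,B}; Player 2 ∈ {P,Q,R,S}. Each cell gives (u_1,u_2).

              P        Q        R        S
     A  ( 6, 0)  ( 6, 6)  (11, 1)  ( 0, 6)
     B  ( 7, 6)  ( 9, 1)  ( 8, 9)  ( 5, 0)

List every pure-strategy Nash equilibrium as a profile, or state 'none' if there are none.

No pure NE.

(A,P): not NE [P1→B gives 7>6; P2→S gives 6>0]
(A,Q): not NE [P1→B gives 9>6]
(A,R): not NE [P2→S gives 6>1]
(A,S): not NE [P1→B gives 5>0]
(B,P): not NE [P2→R gives 9>6]
(B,Q): not NE [P2→R gives 9>1]
(B,R): not NE [P1→A gives 11>8]
(B,S): not NE [P2→R gives 9>0]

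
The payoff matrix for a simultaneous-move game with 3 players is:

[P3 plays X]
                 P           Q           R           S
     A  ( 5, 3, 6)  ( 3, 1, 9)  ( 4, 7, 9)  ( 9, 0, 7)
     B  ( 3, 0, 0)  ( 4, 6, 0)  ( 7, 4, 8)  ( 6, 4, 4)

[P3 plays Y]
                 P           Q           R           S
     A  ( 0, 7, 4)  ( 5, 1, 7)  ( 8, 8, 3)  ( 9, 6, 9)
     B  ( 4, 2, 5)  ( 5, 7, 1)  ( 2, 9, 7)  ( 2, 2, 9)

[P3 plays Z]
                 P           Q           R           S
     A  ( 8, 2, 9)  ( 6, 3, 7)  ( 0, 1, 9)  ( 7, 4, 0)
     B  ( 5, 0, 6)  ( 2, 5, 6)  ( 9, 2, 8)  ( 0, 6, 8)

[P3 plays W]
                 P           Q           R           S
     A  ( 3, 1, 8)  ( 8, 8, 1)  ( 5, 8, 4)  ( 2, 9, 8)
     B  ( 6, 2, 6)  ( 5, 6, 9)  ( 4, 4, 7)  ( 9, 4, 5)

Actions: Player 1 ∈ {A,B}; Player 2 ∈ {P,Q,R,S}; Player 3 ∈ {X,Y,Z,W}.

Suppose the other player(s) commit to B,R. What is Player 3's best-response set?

P3 best: {X,Z}

u_3(X vs B,R) = 8
u_3(Y vs B,R) = 7
u_3(Z vs B,R) = 8
u_3(W vs B,R) = 7
max payoff 8 at {X,Z}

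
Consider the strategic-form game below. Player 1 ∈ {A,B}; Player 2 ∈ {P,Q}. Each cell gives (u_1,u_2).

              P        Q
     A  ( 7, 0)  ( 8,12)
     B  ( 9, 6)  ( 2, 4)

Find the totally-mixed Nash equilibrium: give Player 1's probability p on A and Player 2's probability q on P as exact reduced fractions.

P1 indiff ⇒ q·7+(1-q)·8 = q·9+(1-q)·2 ⇒ q(-2) = (1-q)(-6) ⇒ q = 3/4
P2 indiff ⇒ p·0+(1-p)·6 = p·12+(1-p)·4 ⇒ p(-12) = (1-p)(-2) ⇒ p = 1/7

P1 mixes 1/7 on A; P2 mixes 3/4 on P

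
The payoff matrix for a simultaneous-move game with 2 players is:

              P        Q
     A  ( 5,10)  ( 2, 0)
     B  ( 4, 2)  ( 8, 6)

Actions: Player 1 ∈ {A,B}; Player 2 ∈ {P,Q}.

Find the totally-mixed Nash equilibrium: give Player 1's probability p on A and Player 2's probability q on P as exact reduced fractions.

P1 indiff ⇒ q·5+(1-q)·2 = q·4+(1-q)·8 ⇒ q(1) = (1-q)(6) ⇒ q = 6/7
P2 indiff ⇒ p·10+(1-p)·2 = p·0+(1-p)·6 ⇒ p(10) = (1-p)(4) ⇒ p = 2/7

(p,q) = (2/7, 6/7)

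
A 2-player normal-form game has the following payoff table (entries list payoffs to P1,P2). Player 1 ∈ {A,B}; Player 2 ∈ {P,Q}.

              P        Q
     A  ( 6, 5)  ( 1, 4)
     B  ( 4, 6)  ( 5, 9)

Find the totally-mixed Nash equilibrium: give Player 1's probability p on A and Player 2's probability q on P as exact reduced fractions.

P1 mixes 3/4 on A; P2 mixes 2/3 on P

P1 indiff ⇒ q·6+(1-q)·1 = q·4+(1-q)·5 ⇒ q(2) = (1-q)(4) ⇒ q = 2/3
P2 indiff ⇒ p·5+(1-p)·6 = p·4+(1-p)·9 ⇒ p(1) = (1-p)(3) ⇒ p = 3/4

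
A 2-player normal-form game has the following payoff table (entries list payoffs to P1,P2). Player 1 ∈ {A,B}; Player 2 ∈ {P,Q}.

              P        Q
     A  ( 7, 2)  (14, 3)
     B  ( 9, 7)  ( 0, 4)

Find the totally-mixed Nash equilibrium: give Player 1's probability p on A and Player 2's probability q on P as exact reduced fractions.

p=3/4, q=7/8

P1 indiff ⇒ q·7+(1-q)·14 = q·9+(1-q)·0 ⇒ q(-2) = (1-q)(-14) ⇒ q = 7/8
P2 indiff ⇒ p·2+(1-p)·7 = p·3+(1-p)·4 ⇒ p(-1) = (1-p)(-3) ⇒ p = 3/4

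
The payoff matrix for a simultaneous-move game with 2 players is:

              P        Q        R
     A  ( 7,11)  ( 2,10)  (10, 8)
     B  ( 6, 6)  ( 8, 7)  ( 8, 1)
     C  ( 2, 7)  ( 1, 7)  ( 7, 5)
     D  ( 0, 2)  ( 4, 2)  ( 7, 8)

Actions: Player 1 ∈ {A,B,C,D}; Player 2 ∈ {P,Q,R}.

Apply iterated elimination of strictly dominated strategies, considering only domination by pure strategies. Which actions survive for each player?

P1 drop C (A beats it: P:7>2 Q:2>1 R:10>7)
P1 drop D (B beats it: P:6>0 Q:8>4 R:8>7)
P2 drop R (P beats it: A:11>8 B:6>1)
P1→{A,B} P2→{P,Q}

Survivors P1:{A,B} P2:{P,Q}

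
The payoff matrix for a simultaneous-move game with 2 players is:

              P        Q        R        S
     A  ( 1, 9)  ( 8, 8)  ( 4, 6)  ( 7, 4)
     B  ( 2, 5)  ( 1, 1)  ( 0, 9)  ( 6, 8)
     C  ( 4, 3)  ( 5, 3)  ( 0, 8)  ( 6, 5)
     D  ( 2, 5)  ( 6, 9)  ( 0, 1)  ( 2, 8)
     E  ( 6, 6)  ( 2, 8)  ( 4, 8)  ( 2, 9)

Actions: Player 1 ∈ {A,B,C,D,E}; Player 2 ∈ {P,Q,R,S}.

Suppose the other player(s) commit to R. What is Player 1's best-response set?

u_1(A vs R) = 4
u_1(B vs R) = 0
u_1(C vs R) = 0
u_1(D vs R) = 0
u_1(E vs R) = 4
max payoff 4 at {A,E}

argmax u_1 = {A,E}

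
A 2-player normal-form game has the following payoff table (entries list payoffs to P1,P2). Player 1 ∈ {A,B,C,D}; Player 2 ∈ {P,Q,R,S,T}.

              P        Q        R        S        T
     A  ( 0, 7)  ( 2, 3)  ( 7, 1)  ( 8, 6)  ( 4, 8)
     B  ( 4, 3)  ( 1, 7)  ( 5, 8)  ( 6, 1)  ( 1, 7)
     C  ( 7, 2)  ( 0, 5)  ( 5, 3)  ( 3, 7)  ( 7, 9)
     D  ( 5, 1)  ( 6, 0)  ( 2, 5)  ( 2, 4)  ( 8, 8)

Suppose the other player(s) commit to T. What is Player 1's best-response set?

u_1(A vs T) = 4
u_1(B vs T) = 1
u_1(C vs T) = 7
u_1(D vs T) = 8
max payoff 8 at {D}

argmax u_1 = {D}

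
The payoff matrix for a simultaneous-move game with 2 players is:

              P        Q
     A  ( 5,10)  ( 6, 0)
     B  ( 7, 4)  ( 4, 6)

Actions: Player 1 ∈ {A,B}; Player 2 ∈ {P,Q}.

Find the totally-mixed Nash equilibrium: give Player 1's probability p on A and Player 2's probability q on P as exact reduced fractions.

P1 indiff ⇒ q·5+(1-q)·6 = q·7+(1-q)·4 ⇒ q(-2) = (1-q)(-2) ⇒ q = 1/2
P2 indiff ⇒ p·10+(1-p)·4 = p·0+(1-p)·6 ⇒ p(10) = (1-p)(2) ⇒ p = 1/6

P1 mixes 1/6 on A; P2 mixes 1/2 on P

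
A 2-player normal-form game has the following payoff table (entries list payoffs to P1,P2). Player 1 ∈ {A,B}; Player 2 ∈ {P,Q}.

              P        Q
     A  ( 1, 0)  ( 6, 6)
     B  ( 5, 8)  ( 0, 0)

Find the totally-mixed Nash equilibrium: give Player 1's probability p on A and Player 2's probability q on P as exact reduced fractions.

p=4/7, q=3/5

P1 indiff ⇒ q·1+(1-q)·6 = q·5+(1-q)·0 ⇒ q(-4) = (1-q)(-6) ⇒ q = 3/5
P2 indiff ⇒ p·0+(1-p)·8 = p·6+(1-p)·0 ⇒ p(-6) = (1-p)(-8) ⇒ p = 4/7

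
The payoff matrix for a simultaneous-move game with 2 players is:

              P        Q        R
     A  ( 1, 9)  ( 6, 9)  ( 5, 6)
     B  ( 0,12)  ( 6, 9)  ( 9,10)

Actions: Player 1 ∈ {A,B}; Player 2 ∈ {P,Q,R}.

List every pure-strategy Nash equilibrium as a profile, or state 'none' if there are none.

PSNE = {(A,P), (A,Q)}

(A,P): NE
(A,Q): NE
(A,R): not NE [P1→B gives 9>5; P2→Q gives 9>6]
(B,P): not NE [P1→A gives 1>0]
(B,Q): not NE [P2→P gives 12>9]
(B,R): not NE [P2→P gives 12>10]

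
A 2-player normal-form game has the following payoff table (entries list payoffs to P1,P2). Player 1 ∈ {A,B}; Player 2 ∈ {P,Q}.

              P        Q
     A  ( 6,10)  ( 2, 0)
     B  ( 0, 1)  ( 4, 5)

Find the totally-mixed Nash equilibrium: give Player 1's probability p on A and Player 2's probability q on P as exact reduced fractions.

P1 mixes 2/7 on A; P2 mixes 1/4 on P

P1 indiff ⇒ q·6+(1-q)·2 = q·0+(1-q)·4 ⇒ q(6) = (1-q)(2) ⇒ q = 1/4
P2 indiff ⇒ p·10+(1-p)·1 = p·0+(1-p)·5 ⇒ p(10) = (1-p)(4) ⇒ p = 2/7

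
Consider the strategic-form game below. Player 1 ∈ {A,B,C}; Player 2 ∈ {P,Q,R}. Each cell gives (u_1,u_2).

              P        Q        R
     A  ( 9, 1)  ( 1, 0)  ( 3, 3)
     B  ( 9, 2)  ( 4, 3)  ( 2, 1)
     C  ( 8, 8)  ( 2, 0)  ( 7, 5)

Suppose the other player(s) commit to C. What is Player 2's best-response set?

BR_2 = {P}

u_2(P vs C) = 8
u_2(Q vs C) = 0
u_2(R vs C) = 5
max payoff 8 at {P}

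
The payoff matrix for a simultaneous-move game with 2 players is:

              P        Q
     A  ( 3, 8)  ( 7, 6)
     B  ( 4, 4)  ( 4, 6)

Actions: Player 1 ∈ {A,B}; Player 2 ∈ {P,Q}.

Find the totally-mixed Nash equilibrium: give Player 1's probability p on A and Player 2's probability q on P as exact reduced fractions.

P1 indiff ⇒ q·3+(1-q)·7 = q·4+(1-q)·4 ⇒ q(-1) = (1-q)(-3) ⇒ q = 3/4
P2 indiff ⇒ p·8+(1-p)·4 = p·6+(1-p)·6 ⇒ p(2) = (1-p)(2) ⇒ p = 1/2

p=1/2, q=3/4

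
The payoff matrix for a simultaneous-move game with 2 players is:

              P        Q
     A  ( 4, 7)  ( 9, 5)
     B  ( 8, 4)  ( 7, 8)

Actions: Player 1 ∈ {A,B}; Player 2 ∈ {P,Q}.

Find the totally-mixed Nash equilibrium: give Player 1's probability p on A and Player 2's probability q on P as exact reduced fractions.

p=2/3, q=1/3

P1 indiff ⇒ q·4+(1-q)·9 = q·8+(1-q)·7 ⇒ q(-4) = (1-q)(-2) ⇒ q = 1/3
P2 indiff ⇒ p·7+(1-p)·4 = p·5+(1-p)·8 ⇒ p(2) = (1-p)(4) ⇒ p = 2/3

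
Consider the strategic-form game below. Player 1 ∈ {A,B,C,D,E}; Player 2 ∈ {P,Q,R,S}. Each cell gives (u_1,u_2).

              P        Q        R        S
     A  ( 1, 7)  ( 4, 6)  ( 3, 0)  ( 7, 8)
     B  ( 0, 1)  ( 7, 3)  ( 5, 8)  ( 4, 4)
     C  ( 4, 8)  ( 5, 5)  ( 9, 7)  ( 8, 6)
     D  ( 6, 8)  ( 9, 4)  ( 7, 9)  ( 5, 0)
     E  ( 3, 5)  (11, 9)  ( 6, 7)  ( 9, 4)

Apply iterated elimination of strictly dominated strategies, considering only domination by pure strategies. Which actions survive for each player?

P1 drop A (C beats it: P:4>1 Q:5>4 R:9>3 S:8>7)
P1 drop B (D beats it: P:6>0 Q:9>7 R:7>5 S:5>4)
P2 drop S (P beats it: C:8>6 D:8>0 E:5>4)
P1→{C,D,E} P2→{P,Q,R}

IESDS → P1:{C,D,E} P2:{P,Q,R}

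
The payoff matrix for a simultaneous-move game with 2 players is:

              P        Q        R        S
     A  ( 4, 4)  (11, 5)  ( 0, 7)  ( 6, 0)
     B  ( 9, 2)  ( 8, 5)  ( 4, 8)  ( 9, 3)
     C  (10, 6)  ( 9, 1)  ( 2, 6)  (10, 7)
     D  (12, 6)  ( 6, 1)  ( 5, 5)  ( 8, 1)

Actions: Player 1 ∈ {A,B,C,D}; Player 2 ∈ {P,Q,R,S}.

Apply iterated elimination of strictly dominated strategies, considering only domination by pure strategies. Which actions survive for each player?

P2 drop Q (R beats it: A:7>5 B:8>5 C:6>1 D:5>1)
P1 drop A (B beats it: P:9>4 R:4>0 S:9>6)
P1→{B,C,D} P2→{P,R,S}

Survivors P1:{B,C,D} P2:{P,R,S}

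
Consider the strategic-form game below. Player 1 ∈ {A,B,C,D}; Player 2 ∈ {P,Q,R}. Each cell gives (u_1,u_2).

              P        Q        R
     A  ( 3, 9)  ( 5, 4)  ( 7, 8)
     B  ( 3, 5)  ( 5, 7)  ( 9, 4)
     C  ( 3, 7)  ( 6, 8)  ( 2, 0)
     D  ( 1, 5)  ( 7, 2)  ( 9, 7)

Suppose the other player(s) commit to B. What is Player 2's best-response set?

u_2(P vs B) = 5
u_2(Q vs B) = 7
u_2(R vs B) = 4
max payoff 7 at {Q}

argmax u_2 = {Q}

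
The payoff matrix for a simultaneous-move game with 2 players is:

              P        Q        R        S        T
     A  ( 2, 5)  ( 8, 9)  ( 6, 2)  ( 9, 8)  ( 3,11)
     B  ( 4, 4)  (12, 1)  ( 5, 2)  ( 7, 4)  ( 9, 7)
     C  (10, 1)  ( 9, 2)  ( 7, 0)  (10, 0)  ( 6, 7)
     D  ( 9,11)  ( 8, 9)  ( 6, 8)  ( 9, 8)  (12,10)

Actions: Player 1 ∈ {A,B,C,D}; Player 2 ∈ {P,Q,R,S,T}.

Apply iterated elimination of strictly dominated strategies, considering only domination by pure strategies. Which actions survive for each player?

P1 drop A (C beats it: P:10>2 Q:9>8 R:7>6 S:10>9 T:6>3)
P2 drop Q (T beats it: B:7>1 C:7>2 D:10>9)
P1 drop B (D beats it: P:9>4 R:6>5 S:9>7 T:12>9)
P2 drop R (P beats it: C:1>0 D:11>8)
P2 drop S (P beats it: C:1>0 D:11>8)
P1→{C,D} P2→{P,T}

Survivors P1:{C,D} P2:{P,T}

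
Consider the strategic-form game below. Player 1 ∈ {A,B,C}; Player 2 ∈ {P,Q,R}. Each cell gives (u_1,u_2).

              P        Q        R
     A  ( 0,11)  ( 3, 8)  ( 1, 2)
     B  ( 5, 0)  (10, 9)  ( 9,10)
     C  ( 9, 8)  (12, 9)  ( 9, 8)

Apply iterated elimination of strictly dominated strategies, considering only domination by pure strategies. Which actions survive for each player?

P1 drop A (B beats it: P:5>0 Q:10>3 R:9>1)
P2 drop P (Q beats it: B:9>0 C:9>8)
P1→{B,C} P2→{Q,R}

Survivors P1:{B,C} P2:{Q,R}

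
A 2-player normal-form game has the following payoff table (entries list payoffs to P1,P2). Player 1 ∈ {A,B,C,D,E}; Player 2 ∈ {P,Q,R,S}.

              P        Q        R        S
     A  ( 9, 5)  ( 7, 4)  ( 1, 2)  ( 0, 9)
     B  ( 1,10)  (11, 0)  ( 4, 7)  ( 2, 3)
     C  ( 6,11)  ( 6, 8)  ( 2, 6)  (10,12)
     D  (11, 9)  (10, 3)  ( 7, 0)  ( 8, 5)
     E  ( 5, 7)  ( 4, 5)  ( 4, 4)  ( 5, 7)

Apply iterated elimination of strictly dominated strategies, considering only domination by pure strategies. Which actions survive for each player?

Survivors P1:{C,D} P2:{P,S}

P1 drop A (D beats it: P:11>9 Q:10>7 R:7>1 S:8>0)
P1 drop E (D beats it: P:11>5 Q:10>4 R:7>4 S:8>5)
P2 drop Q (P beats it: B:10>0 C:11>8 D:9>3)
P1 drop B (D beats it: P:11>1 R:7>4 S:8>2)
P2 drop R (P beats it: C:11>6 D:9>0)
P1→{C,D} P2→{P,S}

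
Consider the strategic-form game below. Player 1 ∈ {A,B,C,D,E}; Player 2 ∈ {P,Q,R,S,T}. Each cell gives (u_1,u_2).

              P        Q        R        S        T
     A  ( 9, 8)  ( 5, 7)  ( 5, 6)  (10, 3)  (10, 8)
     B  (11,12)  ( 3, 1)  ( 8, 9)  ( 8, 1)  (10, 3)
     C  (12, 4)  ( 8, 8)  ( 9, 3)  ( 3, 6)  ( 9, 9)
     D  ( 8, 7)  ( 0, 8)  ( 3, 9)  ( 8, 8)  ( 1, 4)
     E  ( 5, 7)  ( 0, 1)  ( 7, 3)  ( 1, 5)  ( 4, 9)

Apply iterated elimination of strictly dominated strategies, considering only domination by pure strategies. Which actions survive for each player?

IESDS → P1:{A,B,C} P2:{P,T}

P1 drop D (A beats it: P:9>8 Q:5>0 R:5>3 S:10>8 T:10>1)
P1 drop E (B beats it: P:11>5 Q:3>0 R:8>7 S:8>1 T:10>4)
P2 drop Q (T beats it: A:8>7 B:3>1 C:9>8)
P2 drop R (P beats it: A:8>6 B:12>9 C:4>3)
P2 drop S (T beats it: A:8>3 B:3>1 C:9>6)
P1→{A,B,C} P2→{P,T}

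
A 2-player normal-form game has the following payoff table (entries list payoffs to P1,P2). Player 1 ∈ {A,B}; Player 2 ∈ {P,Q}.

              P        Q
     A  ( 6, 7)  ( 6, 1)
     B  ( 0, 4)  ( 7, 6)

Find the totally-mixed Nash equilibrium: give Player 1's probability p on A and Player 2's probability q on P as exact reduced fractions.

p=1/4, q=1/7

P1 indiff ⇒ q·6+(1-q)·6 = q·0+(1-q)·7 ⇒ q(6) = (1-q)(1) ⇒ q = 1/7
P2 indiff ⇒ p·7+(1-p)·4 = p·1+(1-p)·6 ⇒ p(6) = (1-p)(2) ⇒ p = 1/4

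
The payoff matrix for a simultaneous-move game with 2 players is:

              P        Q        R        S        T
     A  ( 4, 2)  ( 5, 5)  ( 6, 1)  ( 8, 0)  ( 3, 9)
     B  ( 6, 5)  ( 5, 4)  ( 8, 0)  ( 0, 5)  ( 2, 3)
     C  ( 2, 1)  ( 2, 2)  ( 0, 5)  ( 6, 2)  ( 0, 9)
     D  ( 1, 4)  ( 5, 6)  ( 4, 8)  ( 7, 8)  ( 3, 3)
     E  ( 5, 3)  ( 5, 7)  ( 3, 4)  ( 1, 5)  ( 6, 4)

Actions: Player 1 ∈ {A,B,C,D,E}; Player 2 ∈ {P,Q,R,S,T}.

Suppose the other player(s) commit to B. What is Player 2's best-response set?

BR_2 = {P,S}

u_2(P vs B) = 5
u_2(Q vs B) = 4
u_2(R vs B) = 0
u_2(S vs B) = 5
u_2(T vs B) = 3
max payoff 5 at {P,S}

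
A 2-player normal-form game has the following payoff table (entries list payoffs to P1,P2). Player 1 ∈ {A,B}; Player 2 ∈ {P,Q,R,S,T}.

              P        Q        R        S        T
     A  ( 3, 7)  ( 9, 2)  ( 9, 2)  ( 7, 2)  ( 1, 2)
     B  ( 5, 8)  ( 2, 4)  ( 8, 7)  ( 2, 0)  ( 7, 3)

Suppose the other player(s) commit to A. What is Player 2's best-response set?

u_2(P vs A) = 7
u_2(Q vs A) = 2
u_2(R vs A) = 2
u_2(S vs A) = 2
u_2(T vs A) = 2
max payoff 7 at {P}

P2 best: {P}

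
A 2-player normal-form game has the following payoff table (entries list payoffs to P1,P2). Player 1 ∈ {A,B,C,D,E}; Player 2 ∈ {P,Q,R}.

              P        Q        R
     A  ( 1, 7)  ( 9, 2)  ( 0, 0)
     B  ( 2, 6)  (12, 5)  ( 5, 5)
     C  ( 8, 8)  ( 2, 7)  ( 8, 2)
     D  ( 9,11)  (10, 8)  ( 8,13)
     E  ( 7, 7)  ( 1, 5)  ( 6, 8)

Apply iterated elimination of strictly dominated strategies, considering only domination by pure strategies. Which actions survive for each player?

P1 drop A (B beats it: P:2>1 Q:12>9 R:5>0)
P1 drop E (C beats it: P:8>7 Q:2>1 R:8>6)
P2 drop Q (P beats it: B:6>5 C:8>7 D:11>8)
P1 drop B (C beats it: P:8>2 R:8>5)
P1→{C,D} P2→{P,R}

Survivors P1:{C,D} P2:{P,R}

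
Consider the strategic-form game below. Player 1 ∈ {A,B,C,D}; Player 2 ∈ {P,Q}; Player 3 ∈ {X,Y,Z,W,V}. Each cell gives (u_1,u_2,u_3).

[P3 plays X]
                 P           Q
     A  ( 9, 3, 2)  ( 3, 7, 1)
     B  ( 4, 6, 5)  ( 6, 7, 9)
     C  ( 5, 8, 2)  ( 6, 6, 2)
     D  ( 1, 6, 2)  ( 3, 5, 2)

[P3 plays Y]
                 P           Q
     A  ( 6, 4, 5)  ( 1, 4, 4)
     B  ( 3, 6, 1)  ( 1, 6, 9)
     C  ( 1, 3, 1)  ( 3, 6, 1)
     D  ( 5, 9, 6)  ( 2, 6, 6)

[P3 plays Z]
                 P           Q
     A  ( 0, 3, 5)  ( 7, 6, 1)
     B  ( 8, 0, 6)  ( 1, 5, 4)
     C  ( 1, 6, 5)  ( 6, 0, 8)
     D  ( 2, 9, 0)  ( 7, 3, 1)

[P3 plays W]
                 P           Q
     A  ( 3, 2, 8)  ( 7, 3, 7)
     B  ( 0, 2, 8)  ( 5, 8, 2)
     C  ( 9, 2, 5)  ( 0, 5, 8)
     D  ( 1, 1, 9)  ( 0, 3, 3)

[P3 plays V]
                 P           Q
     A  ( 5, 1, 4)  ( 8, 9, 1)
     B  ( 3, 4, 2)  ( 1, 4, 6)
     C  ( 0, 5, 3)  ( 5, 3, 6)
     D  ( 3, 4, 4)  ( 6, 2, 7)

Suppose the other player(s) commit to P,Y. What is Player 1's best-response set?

argmax u_1 = {A}

u_1(A vs P,Y) = 6
u_1(B vs P,Y) = 3
u_1(C vs P,Y) = 1
u_1(D vs P,Y) = 5
max payoff 6 at {A}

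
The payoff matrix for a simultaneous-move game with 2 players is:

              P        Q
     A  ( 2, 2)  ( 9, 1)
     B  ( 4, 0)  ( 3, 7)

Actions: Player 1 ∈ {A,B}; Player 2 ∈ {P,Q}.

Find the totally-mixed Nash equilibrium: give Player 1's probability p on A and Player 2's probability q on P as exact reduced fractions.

P1 indiff ⇒ q·2+(1-q)·9 = q·4+(1-q)·3 ⇒ q(-2) = (1-q)(-6) ⇒ q = 3/4
P2 indiff ⇒ p·2+(1-p)·0 = p·1+(1-p)·7 ⇒ p(1) = (1-p)(7) ⇒ p = 7/8

(p,q) = (7/8, 3/4)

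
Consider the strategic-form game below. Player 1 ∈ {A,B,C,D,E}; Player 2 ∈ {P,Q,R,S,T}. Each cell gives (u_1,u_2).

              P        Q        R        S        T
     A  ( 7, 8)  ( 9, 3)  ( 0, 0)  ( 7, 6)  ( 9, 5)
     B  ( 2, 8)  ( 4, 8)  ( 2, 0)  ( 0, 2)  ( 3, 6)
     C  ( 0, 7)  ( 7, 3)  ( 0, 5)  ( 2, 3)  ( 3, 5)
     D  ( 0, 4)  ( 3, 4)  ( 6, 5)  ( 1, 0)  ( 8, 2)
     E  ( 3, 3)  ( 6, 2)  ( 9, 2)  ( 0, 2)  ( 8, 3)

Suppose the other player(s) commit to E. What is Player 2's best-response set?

P2 best: {P,T}

u_2(P vs E) = 3
u_2(Q vs E) = 2
u_2(R vs E) = 2
u_2(S vs E) = 2
u_2(T vs E) = 3
max payoff 3 at {P,T}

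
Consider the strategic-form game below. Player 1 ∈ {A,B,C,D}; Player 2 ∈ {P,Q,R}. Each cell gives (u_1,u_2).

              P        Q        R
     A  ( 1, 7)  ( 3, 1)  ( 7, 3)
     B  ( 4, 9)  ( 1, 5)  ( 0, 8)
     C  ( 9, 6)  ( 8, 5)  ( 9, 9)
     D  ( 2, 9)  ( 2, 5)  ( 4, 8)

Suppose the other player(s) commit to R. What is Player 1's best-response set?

u_1(A vs R) = 7
u_1(B vs R) = 0
u_1(C vs R) = 9
u_1(D vs R) = 4
max payoff 9 at {C}

argmax u_1 = {C}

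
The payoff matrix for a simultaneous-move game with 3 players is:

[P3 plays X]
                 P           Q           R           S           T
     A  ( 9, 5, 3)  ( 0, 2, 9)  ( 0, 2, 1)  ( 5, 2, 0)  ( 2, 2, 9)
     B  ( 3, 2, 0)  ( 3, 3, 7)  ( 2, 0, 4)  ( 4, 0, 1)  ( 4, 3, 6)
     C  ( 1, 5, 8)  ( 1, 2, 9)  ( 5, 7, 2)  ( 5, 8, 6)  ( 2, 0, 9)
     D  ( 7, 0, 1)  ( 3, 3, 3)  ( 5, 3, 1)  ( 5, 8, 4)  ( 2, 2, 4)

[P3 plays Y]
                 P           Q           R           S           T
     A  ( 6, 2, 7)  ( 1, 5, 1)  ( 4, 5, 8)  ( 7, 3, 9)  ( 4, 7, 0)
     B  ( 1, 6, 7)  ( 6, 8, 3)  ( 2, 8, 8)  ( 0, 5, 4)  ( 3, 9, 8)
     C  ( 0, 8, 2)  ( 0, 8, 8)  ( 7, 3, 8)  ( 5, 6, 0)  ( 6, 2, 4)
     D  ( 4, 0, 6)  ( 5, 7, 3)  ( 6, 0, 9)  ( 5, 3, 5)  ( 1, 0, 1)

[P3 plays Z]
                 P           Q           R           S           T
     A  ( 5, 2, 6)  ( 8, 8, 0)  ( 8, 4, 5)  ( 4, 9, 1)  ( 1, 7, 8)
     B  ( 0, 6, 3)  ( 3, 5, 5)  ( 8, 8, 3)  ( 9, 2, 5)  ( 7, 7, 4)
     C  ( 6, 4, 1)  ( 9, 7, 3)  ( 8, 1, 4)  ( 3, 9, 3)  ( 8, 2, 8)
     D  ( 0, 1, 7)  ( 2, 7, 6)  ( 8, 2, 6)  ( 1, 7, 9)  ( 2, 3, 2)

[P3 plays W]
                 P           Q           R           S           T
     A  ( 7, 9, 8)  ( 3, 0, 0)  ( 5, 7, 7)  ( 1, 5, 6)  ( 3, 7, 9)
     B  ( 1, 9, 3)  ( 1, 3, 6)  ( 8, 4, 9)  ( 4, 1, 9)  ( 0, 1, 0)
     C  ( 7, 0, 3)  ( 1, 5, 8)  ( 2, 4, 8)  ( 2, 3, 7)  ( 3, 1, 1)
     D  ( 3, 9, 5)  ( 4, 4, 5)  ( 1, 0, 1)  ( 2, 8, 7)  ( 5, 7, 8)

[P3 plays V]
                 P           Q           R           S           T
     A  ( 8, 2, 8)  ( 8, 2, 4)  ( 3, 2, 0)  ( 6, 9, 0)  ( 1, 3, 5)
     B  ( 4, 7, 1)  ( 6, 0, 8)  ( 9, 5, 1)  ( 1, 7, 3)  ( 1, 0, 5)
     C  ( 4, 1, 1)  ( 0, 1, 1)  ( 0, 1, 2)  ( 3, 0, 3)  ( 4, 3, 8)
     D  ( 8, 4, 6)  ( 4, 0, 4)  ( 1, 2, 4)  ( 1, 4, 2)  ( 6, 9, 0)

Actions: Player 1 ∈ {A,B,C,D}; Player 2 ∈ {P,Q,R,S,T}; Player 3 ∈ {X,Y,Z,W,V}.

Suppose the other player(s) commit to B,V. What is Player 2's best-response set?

P2 best: {P,S}

u_2(P vs B,V) = 7
u_2(Q vs B,V) = 0
u_2(R vs B,V) = 5
u_2(S vs B,V) = 7
u_2(T vs B,V) = 0
max payoff 7 at {P,S}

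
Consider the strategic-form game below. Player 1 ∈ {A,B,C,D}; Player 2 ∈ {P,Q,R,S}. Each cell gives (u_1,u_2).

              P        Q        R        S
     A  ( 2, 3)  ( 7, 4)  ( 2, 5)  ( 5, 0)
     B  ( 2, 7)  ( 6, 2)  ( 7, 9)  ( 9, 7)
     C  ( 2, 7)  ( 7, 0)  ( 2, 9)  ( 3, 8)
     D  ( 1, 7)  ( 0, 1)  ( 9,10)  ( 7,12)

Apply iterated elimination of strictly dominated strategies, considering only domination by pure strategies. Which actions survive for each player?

IESDS → P1:{B,D} P2:{R,S}

P2 drop P (R beats it: A:5>3 B:9>7 C:9>7 D:10>7)
P2 drop Q (R beats it: A:5>4 B:9>2 C:9>0 D:10>1)
P1 drop A (B beats it: R:7>2 S:9>5)
P1 drop C (B beats it: R:7>2 S:9>3)
P1→{B,D} P2→{R,S}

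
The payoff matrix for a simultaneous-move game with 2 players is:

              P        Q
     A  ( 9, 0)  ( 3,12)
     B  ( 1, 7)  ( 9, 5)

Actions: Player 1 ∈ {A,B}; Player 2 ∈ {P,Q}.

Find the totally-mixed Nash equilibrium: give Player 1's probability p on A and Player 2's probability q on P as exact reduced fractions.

P1 indiff ⇒ q·9+(1-q)·3 = q·1+(1-q)·9 ⇒ q(8) = (1-q)(6) ⇒ q = 3/7
P2 indiff ⇒ p·0+(1-p)·7 = p·12+(1-p)·5 ⇒ p(-12) = (1-p)(-2) ⇒ p = 1/7

P1 mixes 1/7 on A; P2 mixes 3/7 on P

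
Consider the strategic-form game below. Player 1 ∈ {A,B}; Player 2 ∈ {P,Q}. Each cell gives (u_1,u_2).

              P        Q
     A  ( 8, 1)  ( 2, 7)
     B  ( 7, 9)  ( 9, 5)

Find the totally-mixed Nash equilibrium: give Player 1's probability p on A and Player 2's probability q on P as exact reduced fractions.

P1 indiff ⇒ q·8+(1-q)·2 = q·7+(1-q)·9 ⇒ q(1) = (1-q)(7) ⇒ q = 7/8
P2 indiff ⇒ p·1+(1-p)·9 = p·7+(1-p)·5 ⇒ p(-6) = (1-p)(-4) ⇒ p = 2/5

(p,q) = (2/5, 7/8)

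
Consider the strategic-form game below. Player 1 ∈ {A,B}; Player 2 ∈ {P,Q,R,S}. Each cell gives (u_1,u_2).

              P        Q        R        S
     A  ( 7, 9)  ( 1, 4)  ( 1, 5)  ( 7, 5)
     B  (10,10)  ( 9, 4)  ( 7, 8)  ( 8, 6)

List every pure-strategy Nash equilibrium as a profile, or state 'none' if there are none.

(A,P): not NE [P1→B gives 10>7]
(A,Q): not NE [P1→B gives 9>1; P2→P gives 9>4]
(A,R): not NE [P1→B gives 7>1; P2→P gives 9>5]
(A,S): not NE [P1→B gives 8>7; P2→P gives 9>5]
(B,P): NE
(B,Q): not NE [P2→P gives 10>4]
(B,R): not NE [P2→P gives 10>8]
(B,S): not NE [P2→P gives 10>6]

NE set: (B,P)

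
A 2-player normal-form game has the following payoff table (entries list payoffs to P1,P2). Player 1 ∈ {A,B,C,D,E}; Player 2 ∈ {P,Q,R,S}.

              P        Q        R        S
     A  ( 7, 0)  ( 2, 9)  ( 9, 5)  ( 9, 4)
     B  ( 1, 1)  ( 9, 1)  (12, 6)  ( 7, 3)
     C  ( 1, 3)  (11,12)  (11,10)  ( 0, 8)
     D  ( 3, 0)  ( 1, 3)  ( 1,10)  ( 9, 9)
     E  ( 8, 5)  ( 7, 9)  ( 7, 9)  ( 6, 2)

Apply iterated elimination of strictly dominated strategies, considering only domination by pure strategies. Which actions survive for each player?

IESDS → P1:{B,C} P2:{Q,R}

P2 drop P (R beats it: A:5>0 B:6>1 C:10>3 D:10>0 E:9>5)
P1 drop E (B beats it: Q:9>7 R:12>7 S:7>6)
P2 drop S (R beats it: A:5>4 B:6>3 C:10>8 D:10>9)
P1 drop A (B beats it: Q:9>2 R:12>9)
P1 drop D (B beats it: Q:9>1 R:12>1)
P1→{B,C} P2→{Q,R}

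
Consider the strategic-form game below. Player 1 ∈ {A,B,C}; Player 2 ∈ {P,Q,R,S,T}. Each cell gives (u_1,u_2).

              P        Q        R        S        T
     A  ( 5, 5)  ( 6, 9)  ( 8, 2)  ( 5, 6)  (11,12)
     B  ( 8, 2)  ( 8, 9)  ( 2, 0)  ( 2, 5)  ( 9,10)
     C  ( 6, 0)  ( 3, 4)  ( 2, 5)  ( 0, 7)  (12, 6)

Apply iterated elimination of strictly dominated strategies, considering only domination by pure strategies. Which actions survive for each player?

IESDS → P1:{A,C} P2:{S,T}

P2 drop P (Q beats it: A:9>5 B:9>2 C:4>0)
P2 drop Q (T beats it: A:12>9 B:10>9 C:6>4)
P1 drop B (A beats it: R:8>2 S:5>2 T:11>9)
P2 drop R (S beats it: A:6>2 C:7>5)
P1→{A,C} P2→{S,T}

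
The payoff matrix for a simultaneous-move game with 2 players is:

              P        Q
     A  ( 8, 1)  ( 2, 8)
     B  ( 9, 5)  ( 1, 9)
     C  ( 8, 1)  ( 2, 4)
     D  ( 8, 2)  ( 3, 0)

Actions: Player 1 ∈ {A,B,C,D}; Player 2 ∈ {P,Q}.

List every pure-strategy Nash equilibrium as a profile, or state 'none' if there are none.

Equilibria: none

(A,P): not NE [P1→B gives 9>8; P2→Q gives 8>1]
(A,Q): not NE [P1→D gives 3>2]
(B,P): not NE [P2→Q gives 9>5]
(B,Q): not NE [P1→D gives 3>1]
(C,P): not NE [P1→B gives 9>8; P2→Q gives 4>1]
(C,Q): not NE [P1→D gives 3>2]
(D,P): not NE [P1→B gives 9>8]
(D,Q): not NE [P2→P gives 2>0]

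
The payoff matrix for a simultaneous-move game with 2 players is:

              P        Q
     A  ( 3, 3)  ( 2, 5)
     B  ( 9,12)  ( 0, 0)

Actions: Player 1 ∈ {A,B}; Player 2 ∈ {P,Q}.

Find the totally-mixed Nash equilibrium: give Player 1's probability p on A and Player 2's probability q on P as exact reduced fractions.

P1 mixes 6/7 on A; P2 mixes 1/4 on P

P1 indiff ⇒ q·3+(1-q)·2 = q·9+(1-q)·0 ⇒ q(-6) = (1-q)(-2) ⇒ q = 1/4
P2 indiff ⇒ p·3+(1-p)·12 = p·5+(1-p)·0 ⇒ p(-2) = (1-p)(-12) ⇒ p = 6/7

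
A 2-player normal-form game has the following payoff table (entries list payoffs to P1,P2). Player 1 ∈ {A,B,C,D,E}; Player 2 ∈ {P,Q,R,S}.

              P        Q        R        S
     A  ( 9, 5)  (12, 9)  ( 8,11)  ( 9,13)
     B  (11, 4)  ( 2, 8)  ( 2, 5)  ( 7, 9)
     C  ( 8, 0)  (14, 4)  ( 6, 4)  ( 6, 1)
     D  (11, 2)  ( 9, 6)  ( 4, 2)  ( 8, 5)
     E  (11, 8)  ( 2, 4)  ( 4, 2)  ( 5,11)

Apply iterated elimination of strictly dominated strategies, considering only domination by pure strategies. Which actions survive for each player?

IESDS → P1:{A,C} P2:{Q,R,S}

P2 drop P (S beats it: A:13>5 B:9>4 C:1>0 D:5>2 E:11>8)
P1 drop B (A beats it: Q:12>2 R:8>2 S:9>7)
P1 drop D (A beats it: Q:12>9 R:8>4 S:9>8)
P1 drop E (A beats it: Q:12>2 R:8>4 S:9>5)
P1→{A,C} P2→{Q,R,S}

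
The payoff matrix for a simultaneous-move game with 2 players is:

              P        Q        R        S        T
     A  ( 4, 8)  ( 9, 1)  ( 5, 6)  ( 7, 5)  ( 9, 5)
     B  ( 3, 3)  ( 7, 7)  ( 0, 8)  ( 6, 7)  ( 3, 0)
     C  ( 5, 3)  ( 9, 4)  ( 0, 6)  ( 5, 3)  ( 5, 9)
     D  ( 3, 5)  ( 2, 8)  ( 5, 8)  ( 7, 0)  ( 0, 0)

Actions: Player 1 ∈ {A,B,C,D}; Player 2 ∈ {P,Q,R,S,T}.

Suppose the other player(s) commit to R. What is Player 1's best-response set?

P1 best: {A,D}

u_1(A vs R) = 5
u_1(B vs R) = 0
u_1(C vs R) = 0
u_1(D vs R) = 5
max payoff 5 at {A,D}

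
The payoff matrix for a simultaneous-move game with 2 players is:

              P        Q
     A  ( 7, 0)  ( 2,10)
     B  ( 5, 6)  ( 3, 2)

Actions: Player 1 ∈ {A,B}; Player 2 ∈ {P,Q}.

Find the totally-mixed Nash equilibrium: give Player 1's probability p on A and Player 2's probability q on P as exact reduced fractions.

P1 indiff ⇒ q·7+(1-q)·2 = q·5+(1-q)·3 ⇒ q(2) = (1-q)(1) ⇒ q = 1/3
P2 indiff ⇒ p·0+(1-p)·6 = p·10+(1-p)·2 ⇒ p(-10) = (1-p)(-4) ⇒ p = 2/7

(p,q) = (2/7, 1/3)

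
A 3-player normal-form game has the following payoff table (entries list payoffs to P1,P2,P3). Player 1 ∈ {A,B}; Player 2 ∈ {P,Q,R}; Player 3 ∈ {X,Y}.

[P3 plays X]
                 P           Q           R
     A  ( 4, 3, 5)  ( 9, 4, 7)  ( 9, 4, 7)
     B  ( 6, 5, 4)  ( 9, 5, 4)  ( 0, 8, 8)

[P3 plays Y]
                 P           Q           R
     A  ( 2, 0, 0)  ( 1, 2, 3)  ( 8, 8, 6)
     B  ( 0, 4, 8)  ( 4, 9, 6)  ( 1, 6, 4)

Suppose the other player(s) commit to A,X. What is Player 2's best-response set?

u_2(P vs A,X) = 3
u_2(Q vs A,X) = 4
u_2(R vs A,X) = 4
max payoff 4 at {Q,R}

BR_2 = {Q,R}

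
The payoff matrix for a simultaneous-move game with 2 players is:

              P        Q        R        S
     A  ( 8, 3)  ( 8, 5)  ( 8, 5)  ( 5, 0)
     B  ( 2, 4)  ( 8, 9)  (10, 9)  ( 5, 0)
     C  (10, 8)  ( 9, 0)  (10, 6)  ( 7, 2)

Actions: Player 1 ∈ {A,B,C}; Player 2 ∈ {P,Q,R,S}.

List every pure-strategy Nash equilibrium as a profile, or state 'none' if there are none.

(A,P): not NE [P1→C gives 10>8; P2→R gives 5>3]
(A,Q): not NE [P1→C gives 9>8]
(A,R): not NE [P1→C gives 10>8]
(A,S): not NE [P1→C gives 7>5; P2→R gives 5>0]
(B,P): not NE [P1→C gives 10>2; P2→R gives 9>4]
(B,Q): not NE [P1→C gives 9>8]
(B,R): NE
(B,S): not NE [P1→C gives 7>5; P2→R gives 9>0]
(C,P): NE
(C,Q): not NE [P2→P gives 8>0]
(C,R): not NE [P2→P gives 8>6]
(C,S): not NE [P2→P gives 8>2]

PSNE = {(B,R), (C,P)}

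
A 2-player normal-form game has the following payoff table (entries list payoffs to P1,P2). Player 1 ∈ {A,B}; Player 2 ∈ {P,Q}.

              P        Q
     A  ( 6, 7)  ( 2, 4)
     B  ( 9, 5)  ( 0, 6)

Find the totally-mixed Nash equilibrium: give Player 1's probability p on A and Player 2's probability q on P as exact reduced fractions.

p=1/4, q=2/5

P1 indiff ⇒ q·6+(1-q)·2 = q·9+(1-q)·0 ⇒ q(-3) = (1-q)(-2) ⇒ q = 2/5
P2 indiff ⇒ p·7+(1-p)·5 = p·4+(1-p)·6 ⇒ p(3) = (1-p)(1) ⇒ p = 1/4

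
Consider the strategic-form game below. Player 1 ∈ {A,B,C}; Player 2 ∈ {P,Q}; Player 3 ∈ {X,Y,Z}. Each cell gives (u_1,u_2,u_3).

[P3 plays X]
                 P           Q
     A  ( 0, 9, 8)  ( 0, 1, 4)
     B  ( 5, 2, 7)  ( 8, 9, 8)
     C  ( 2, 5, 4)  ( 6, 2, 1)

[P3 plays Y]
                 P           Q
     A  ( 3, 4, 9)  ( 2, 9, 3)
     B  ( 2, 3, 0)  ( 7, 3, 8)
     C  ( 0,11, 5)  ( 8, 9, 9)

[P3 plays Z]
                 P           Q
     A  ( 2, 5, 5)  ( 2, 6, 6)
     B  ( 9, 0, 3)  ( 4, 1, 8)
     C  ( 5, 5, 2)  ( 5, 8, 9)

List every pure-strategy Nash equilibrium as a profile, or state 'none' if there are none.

NE set: (B,Q,X), (C,Q,Z)

(A,P,X): not NE [P1→B gives 5>0; P3→Y gives 9>8]
(A,P,Y): not NE [P2→Q gives 9>4]
(A,P,Z): not NE [P1→B gives 9>2; P2→Q gives 6>5; P3→Y gives 9>5]
(A,Q,X): not NE [P1→B gives 8>0; P2→P gives 9>1; P3→Z gives 6>4]
(A,Q,Y): not NE [P1→C gives 8>2; P3→Z gives 6>3]
(A,Q,Z): not NE [P1→C gives 5>2]
(B,P,X): not NE [P2→Q gives 9>2]
(B,P,Y): not NE [P1→A gives 3>2; P3→X gives 7>0]
(B,P,Z): not NE [P2→Q gives 1>0; P3→X gives 7>3]
(B,Q,X): NE
(B,Q,Y): not NE [P1→C gives 8>7]
(B,Q,Z): not NE [P1→C gives 5>4]
(C,P,X): not NE [P1→B gives 5>2; P3→Y gives 5>4]
(C,P,Y): not NE [P1→A gives 3>0]
(C,P,Z): not NE [P1→B gives 9>5; P2→Q gives 8>5; P3→Y gives 5>2]
(C,Q,X): not NE [P1→B gives 8>6; P2→P gives 5>2; P3→Z gives 9>1]
(C,Q,Y): not NE [P2→P gives 11>9]
(C,Q,Z): NE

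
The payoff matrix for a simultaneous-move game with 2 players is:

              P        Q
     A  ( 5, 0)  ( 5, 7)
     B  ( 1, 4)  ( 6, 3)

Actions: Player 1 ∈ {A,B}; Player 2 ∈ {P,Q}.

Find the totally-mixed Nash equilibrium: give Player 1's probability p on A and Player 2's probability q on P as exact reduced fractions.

P1 indiff ⇒ q·5+(1-q)·5 = q·1+(1-q)·6 ⇒ q(4) = (1-q)(1) ⇒ q = 1/5
P2 indiff ⇒ p·0+(1-p)·4 = p·7+(1-p)·3 ⇒ p(-7) = (1-p)(-1) ⇒ p = 1/8

p=1/8, q=1/5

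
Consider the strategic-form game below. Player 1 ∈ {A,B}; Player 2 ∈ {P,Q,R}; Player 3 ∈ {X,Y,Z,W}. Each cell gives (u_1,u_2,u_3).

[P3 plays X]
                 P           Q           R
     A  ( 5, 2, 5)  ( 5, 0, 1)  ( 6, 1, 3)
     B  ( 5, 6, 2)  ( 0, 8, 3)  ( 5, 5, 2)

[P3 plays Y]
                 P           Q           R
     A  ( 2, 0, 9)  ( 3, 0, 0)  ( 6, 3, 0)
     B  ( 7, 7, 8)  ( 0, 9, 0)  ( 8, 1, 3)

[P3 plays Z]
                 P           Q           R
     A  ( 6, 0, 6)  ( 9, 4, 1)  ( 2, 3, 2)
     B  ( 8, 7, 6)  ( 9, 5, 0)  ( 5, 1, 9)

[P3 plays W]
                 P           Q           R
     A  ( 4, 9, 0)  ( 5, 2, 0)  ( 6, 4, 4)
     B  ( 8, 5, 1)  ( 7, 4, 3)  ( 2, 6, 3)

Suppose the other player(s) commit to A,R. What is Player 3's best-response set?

P3 best: {W}

u_3(X vs A,R) = 3
u_3(Y vs A,R) = 0
u_3(Z vs A,R) = 2
u_3(W vs A,R) = 4
max payoff 4 at {W}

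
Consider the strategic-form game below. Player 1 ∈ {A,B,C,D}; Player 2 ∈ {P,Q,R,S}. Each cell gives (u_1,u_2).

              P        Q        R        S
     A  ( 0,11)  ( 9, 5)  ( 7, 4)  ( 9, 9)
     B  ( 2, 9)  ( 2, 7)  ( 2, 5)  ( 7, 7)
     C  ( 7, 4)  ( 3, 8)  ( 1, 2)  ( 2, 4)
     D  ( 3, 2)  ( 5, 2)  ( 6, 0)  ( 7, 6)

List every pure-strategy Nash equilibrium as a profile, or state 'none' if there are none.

PSNE: ∅

(A,P): not NE [P1→C gives 7>0]
(A,Q): not NE [P2→P gives 11>5]
(A,R): not NE [P2→P gives 11>4]
(A,S): not NE [P2→P gives 11>9]
(B,P): not NE [P1→C gives 7>2]
(B,Q): not NE [P1→A gives 9>2; P2→P gives 9>7]
(B,R): not NE [P1→A gives 7>2; P2→P gives 9>5]
(B,S): not NE [P1→A gives 9>7; P2→P gives 9>7]
(C,P): not NE [P2→Q gives 8>4]
(C,Q): not NE [P1→A gives 9>3]
(C,R): not NE [P1→A gives 7>1; P2→Q gives 8>2]
(C,S): not NE [P1→A gives 9>2; P2→Q gives 8>4]
(D,P): not NE [P1→C gives 7>3; P2→S gives 6>2]
(D,Q): not NE [P1→A gives 9>5; P2→S gives 6>2]
(D,R): not NE [P1→A gives 7>6; P2→S gives 6>0]
(D,S): not NE [P1→A gives 9>7]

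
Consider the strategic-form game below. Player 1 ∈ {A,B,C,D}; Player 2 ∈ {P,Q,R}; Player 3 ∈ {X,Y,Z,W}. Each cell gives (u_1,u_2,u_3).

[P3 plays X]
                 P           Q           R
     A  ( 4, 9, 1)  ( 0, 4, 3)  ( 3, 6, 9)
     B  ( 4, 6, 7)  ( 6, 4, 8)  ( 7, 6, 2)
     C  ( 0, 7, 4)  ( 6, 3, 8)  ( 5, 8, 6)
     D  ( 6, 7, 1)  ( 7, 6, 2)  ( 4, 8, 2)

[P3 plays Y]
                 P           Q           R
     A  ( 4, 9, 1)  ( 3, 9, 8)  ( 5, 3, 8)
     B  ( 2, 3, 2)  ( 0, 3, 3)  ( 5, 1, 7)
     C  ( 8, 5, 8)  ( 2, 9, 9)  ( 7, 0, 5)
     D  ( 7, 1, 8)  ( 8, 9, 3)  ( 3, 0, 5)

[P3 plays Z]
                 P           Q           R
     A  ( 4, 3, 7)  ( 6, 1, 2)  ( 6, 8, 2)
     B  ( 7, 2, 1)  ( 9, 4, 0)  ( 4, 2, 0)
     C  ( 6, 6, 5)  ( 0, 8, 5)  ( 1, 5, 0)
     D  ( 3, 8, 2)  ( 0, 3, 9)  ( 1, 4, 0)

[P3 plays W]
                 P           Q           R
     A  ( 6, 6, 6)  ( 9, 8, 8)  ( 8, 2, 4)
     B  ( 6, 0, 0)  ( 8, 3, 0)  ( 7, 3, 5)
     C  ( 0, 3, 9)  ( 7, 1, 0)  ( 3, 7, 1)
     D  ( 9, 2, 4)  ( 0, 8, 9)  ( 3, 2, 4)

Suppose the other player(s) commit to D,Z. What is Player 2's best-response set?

u_2(P vs D,Z) = 8
u_2(Q vs D,Z) = 3
u_2(R vs D,Z) = 4
max payoff 8 at {P}

BR_2 = {P}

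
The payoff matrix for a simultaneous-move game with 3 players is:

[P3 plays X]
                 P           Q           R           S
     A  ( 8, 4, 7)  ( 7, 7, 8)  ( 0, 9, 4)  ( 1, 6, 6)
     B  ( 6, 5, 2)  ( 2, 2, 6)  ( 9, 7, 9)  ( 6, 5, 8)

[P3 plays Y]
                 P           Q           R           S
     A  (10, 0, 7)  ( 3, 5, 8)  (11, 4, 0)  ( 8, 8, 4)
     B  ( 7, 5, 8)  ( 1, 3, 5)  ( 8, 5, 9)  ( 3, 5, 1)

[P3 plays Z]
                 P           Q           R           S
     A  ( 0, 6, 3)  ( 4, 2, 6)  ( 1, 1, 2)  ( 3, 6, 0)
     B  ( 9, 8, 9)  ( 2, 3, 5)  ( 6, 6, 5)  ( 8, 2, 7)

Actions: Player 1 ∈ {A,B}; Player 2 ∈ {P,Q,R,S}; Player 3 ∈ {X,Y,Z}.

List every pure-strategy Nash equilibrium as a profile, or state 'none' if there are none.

(A,P,X): not NE [P2→R gives 9>4]
(A,P,Y): not NE [P2→S gives 8>0]
(A,P,Z): not NE [P1→B gives 9>0; P3→Y gives 7>3]
(A,Q,X): not NE [P2→R gives 9>7]
(A,Q,Y): not NE [P2→S gives 8>5]
(A,Q,Z): not NE [P2→S gives 6>2; P3→Y gives 8>6]
(A,R,X): not NE [P1→B gives 9>0]
(A,R,Y): not NE [P2→S gives 8>4; P3→X gives 4>0]
(A,R,Z): not NE [P1→B gives 6>1; P2→S gives 6>1; P3→X gives 4>2]
(A,S,X): not NE [P1→B gives 6>1; P2→R gives 9>6]
(A,S,Y): not NE [P3→X gives 6>4]
(A,S,Z): not NE [P1→B gives 8>3; P3→X gives 6>0]
(B,P,X): not NE [P1→A gives 8>6; P2→R gives 7>5; P3→Z gives 9>2]
(B,P,Y): not NE [P1→A gives 10>7; P3→Z gives 9>8]
(B,P,Z): NE
(B,Q,X): not NE [P1→A gives 7>2; P2→R gives 7>2]
(B,Q,Y): not NE [P1→A gives 3>1; P2→S gives 5>3; P3→X gives 6>5]
(B,Q,Z): not NE [P1→A gives 4>2; P2→P gives 8>3; P3→X gives 6>5]
(B,R,X): NE
(B,R,Y): not NE [P1→A gives 11>8]
(B,R,Z): not NE [P2→P gives 8>6; P3→Y gives 9>5]
(B,S,X): not NE [P2→R gives 7>5]
(B,S,Y): not NE [P1→A gives 8>3; P3→X gives 8>1]
(B,S,Z): not NE [P2→P gives 8>2; P3→X gives 8>7]

Nash profiles: (B,P,Z), (B,R,X)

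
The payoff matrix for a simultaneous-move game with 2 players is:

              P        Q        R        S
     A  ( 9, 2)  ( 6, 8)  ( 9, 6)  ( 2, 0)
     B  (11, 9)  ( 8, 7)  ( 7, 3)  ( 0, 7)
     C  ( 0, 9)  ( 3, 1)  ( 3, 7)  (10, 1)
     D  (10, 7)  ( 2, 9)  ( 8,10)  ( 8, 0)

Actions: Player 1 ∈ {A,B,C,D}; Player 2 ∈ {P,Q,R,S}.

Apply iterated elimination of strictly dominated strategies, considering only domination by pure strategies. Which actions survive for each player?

IESDS → P1:{A,B,D} P2:{P,Q,R}

P2 drop S (P beats it: A:2>0 B:9>7 C:9>1 D:7>0)
P1 drop C (A beats it: P:9>0 Q:6>3 R:9>3)
P1→{A,B,D} P2→{P,Q,R}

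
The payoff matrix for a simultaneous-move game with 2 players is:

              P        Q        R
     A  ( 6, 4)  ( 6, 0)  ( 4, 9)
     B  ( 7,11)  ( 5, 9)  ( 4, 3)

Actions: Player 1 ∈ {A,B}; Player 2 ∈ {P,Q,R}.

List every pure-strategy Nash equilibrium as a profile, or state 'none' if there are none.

Nash profiles: (A,R), (B,P)

(A,P): not NE [P1→B gives 7>6; P2→R gives 9>4]
(A,Q): not NE [P2→R gives 9>0]
(A,R): NE
(B,P): NE
(B,Q): not NE [P1→A gives 6>5; P2→P gives 11>9]
(B,R): not NE [P2→P gives 11>3]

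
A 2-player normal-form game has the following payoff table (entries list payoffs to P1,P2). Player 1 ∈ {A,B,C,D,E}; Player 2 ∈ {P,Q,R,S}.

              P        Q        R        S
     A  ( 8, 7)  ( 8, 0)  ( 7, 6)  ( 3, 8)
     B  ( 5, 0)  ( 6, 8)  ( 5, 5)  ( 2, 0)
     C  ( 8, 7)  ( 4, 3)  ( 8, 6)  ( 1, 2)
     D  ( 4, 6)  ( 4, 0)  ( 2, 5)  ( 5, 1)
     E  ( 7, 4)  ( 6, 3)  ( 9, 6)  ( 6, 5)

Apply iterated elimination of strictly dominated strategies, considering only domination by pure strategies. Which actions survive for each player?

Remaining: P1:{A,C,E} P2:{P,R,S}

P1 drop B (A beats it: P:8>5 Q:8>6 R:7>5 S:3>2)
P1 drop D (E beats it: P:7>4 Q:6>4 R:9>2 S:6>5)
P2 drop Q (P beats it: A:7>0 C:7>3 E:4>3)
P1→{A,C,E} P2→{P,R,S}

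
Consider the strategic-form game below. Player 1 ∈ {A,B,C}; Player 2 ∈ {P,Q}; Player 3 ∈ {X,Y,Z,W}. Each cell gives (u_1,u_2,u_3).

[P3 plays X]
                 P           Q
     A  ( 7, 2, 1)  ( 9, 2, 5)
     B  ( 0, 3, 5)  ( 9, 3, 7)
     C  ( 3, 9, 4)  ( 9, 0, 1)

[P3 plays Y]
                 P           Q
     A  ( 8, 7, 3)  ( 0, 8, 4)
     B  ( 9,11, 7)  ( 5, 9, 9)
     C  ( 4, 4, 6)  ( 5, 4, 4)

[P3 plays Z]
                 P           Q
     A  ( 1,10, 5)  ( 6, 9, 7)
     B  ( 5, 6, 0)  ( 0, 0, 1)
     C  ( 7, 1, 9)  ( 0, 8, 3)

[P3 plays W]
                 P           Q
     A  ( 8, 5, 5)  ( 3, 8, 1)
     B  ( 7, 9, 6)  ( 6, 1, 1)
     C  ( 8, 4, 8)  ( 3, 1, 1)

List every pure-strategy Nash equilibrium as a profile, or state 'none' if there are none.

NE set: (B,P,Y), (C,Q,Y)

(A,P,X): not NE [P3→W gives 5>1]
(A,P,Y): not NE [P1→B gives 9>8; P2→Q gives 8>7; P3→W gives 5>3]
(A,P,Z): not NE [P1→C gives 7>1]
(A,P,W): not NE [P2→Q gives 8>5]
(A,Q,X): not NE [P3→Z gives 7>5]
(A,Q,Y): not NE [P1→C gives 5>0; P3→Z gives 7>4]
(A,Q,Z): not NE [P2→P gives 10>9]
(A,Q,W): not NE [P1→B gives 6>3; P3→Z gives 7>1]
(B,P,X): not NE [P1→A gives 7>0; P3→Y gives 7>5]
(B,P,Y): NE
(B,P,Z): not NE [P1→C gives 7>5; P3→Y gives 7>0]
(B,P,W): not NE [P1→C gives 8>7; P3→Y gives 7>6]
(B,Q,X): not NE [P3→Y gives 9>7]
(B,Q,Y): not NE [P2→P gives 11>9]
(B,Q,Z): not NE [P1→A gives 6>0; P2→P gives 6>0; P3→Y gives 9>1]
(B,Q,W): not NE [P2→P gives 9>1; P3→Y gives 9>1]
(C,P,X): not NE [P1→A gives 7>3; P3→Z gives 9>4]
(C,P,Y): not NE [P1→B gives 9>4; P3→Z gives 9>6]
(C,P,Z): not NE [P2→Q gives 8>1]
(C,P,W): not NE [P3→Z gives 9>8]
(C,Q,X): not NE [P2→P gives 9>0; P3→Y gives 4>1]
(C,Q,Y): NE
(C,Q,Z): not NE [P1→A gives 6>0; P3→Y gives 4>3]
(C,Q,W): not NE [P1→B gives 6>3; P2→P gives 4>1; P3→Y gives 4>1]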